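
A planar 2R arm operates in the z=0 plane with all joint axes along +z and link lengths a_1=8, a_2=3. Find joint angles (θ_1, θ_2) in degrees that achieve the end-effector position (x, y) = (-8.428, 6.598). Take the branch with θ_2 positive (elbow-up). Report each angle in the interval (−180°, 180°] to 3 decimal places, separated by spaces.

cos θ_2 = (114.5648−8²−3²)/(2·8·3) = 0.8659; θ_2 = 30.0106° (elbow-up)
β = atan2(6.5980,-8.4280) = 141.9438°; ψ = atan2(1.5005,10.5978) = 8.0586°
θ_1 = β − ψ = 133.8852°

133.885 30.011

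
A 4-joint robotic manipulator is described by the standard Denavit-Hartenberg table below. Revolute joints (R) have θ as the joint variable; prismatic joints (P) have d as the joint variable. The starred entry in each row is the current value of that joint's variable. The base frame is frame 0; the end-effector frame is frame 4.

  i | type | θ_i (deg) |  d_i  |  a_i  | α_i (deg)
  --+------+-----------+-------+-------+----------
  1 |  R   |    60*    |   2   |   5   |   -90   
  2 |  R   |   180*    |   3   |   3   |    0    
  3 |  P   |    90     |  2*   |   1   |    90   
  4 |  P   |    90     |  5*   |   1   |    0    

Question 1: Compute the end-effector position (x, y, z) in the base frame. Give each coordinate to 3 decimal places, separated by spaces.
after link 1: o_1 = (2.5000, 4.3301, 2.0000)
after link 2: o_2 = (-1.5981, 3.2321, 2.0000)
after link 3: o_3 = (-3.3301, 4.2321, 3.0000)
after link 4: o_4 = (-6.6962, 0.4019, 3.0000)

-6.696 0.402 3.000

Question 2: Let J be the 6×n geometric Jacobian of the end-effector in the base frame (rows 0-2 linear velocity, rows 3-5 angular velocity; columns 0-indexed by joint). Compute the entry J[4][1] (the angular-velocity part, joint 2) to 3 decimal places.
axis z_1 = (-0.8660,0.5000,0.0000); lever o_n−o_1 = (-9.1962,-3.9282,1.0000)
cross product → J_v[:, 1] = (0.5000,0.8660,8.0000)
J_ω[:, 1] = z_1
entry J[4][1] = 0.5000

0.500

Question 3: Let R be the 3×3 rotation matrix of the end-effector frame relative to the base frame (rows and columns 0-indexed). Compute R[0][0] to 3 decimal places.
End-effector x-axis (col 0 of R) = (-0.8660,0.5000,0.0000)
R[0][0] = -0.8660

-0.866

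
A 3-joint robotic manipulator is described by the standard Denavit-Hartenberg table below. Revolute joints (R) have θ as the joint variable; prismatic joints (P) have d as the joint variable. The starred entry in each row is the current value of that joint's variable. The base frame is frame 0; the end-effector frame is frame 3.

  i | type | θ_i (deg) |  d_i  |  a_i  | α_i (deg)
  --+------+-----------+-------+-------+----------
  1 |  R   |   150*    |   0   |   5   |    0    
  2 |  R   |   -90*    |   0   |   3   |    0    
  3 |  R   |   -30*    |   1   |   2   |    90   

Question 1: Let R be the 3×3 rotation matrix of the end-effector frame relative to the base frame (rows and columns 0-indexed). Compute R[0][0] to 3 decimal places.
End-effector x-axis (col 0 of R) = (0.8660,0.5000,0.0000)
R[0][0] = 0.8660

0.866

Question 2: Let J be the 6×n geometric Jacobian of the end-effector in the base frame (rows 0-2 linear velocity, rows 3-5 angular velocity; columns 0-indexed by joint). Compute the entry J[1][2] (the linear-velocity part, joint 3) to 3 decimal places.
axis z_2 = (0.0000,0.0000,1.0000); lever o_n−o_2 = (1.7321,1.0000,1.0000)
cross product → J_v[:, 2] = (-1.0000,1.7321,0.0000)
J_ω[:, 2] = z_2
entry J[1][2] = 1.7321

1.732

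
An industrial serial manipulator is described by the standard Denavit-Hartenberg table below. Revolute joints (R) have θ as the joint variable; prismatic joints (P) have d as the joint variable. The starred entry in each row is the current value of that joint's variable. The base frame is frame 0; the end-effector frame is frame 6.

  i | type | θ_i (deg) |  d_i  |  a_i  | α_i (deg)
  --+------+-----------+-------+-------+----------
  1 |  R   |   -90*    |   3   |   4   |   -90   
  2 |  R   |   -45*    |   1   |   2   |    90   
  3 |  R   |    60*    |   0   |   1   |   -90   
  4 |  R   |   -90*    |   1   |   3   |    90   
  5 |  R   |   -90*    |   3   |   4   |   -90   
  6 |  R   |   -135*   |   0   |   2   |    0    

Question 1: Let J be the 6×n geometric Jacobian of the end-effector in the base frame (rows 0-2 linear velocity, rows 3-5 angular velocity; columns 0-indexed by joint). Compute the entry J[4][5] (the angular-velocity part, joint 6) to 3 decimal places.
axis z_5 = (-0.0000,0.7071,0.7071); lever o_n−o_5 = (-0.5176,1.3660,-1.3660)
cross product → J_v[:, 5] = (-1.9319,-0.3660,0.3660)
J_ω[:, 5] = z_5
entry J[4][5] = 0.7071

0.707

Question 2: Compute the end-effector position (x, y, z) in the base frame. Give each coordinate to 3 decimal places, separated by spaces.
after link 1: o_1 = (0.0000, -4.0000, 3.0000)
after link 2: o_2 = (1.0000, -5.4142, 4.4142)
after link 3: o_3 = (1.8660, -5.7678, 4.7678)
after link 4: o_4 = (2.3660, -3.0341, 6.2767)
after link 5: o_5 = (-2.2321, -4.4229, 7.6655)
after link 6: o_6 = (-2.7497, -3.0569, 6.2995)

-2.750 -3.057 6.300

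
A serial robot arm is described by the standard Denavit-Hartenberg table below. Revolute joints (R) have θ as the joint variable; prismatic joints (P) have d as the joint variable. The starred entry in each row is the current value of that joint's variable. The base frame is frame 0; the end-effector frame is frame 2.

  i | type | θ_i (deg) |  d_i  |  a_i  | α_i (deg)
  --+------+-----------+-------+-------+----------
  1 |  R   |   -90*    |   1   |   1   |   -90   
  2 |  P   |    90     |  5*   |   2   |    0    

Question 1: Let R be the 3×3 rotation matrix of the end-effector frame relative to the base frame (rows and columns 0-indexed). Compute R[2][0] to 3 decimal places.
-1.000

End-effector x-axis (col 0 of R) = (0.0000,-0.0000,-1.0000)
R[2][0] = -1.0000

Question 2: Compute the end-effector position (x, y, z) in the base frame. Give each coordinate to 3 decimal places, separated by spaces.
after link 1: o_1 = (0.0000, -1.0000, 1.0000)
after link 2: o_2 = (5.0000, -1.0000, -1.0000)

5.000 -1.000 -1.000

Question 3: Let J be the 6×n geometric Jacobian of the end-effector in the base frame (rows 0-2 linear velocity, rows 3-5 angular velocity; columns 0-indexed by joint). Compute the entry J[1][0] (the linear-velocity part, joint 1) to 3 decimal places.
5.000

axis z_0 = ẑ; lever o_n−o_0 = (5.0000,-1.0000,-1.0000)
cross product → J_v[:, 0] = (1.0000,5.0000,-0.0000)
J_ω[:, 0] = z_0
entry J[1][0] = 5.0000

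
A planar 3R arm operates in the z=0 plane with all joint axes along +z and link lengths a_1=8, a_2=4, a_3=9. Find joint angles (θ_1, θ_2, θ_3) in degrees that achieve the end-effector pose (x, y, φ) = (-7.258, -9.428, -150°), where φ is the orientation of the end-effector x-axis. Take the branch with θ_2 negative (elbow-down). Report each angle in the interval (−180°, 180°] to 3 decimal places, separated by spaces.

wrist centre = target − a_3·(cos φ, sin φ) = (0.5362, -4.9280)
cos θ_2 = (24.5727−8²−4²)/(2·8·4) = -0.8661; θ_2 = -150.0030° (elbow-down)
β = atan2(-4.9280,0.5362) = -83.7899°; ψ = atan2(-1.9998,4.5358) = -23.7926°
θ_1 = β − ψ = -59.9974°
θ_3 = φ − θ_1 − θ_2 = 60.0003° (wrapped to (-180°,180°])

-59.997 -150.003 60.000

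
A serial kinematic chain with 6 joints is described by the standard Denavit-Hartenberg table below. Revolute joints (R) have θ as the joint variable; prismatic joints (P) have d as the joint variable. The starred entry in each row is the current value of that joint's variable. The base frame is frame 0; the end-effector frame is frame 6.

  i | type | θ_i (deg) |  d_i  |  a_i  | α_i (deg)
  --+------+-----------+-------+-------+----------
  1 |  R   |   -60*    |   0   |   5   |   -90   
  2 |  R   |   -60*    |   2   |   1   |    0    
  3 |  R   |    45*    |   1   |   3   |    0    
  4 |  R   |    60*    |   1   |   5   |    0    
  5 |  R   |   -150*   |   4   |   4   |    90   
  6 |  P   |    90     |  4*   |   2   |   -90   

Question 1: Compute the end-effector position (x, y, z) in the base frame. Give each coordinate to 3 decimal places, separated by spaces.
12.177 -1.092 0.935

after link 1: o_1 = (2.5000, -4.3301, 0.0000)
after link 2: o_2 = (4.4821, -3.7631, 0.8660)
after link 3: o_3 = (6.7970, -5.7727, 1.6425)
after link 4: o_4 = (9.4308, -8.3346, -1.8931)
after link 5: o_5 = (12.3772, -5.4380, 1.9707)
after link 6: o_6 = (12.1774, -1.0919, 0.9354)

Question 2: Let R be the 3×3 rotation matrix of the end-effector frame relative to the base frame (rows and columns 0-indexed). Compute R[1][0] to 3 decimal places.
End-effector x-axis (col 0 of R) = (0.8660,0.5000,0.0000)
R[1][0] = 0.5000

0.500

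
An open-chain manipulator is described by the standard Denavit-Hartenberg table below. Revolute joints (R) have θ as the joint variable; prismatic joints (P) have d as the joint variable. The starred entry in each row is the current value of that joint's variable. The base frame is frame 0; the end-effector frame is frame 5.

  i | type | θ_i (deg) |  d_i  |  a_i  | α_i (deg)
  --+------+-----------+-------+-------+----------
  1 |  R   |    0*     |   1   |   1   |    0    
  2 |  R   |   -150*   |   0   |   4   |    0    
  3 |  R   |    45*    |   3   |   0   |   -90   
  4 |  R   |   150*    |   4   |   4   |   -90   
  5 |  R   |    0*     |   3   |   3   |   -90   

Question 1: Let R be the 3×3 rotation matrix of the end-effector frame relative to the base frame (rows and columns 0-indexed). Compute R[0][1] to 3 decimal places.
-0.129

End-effector y-axis (col 1 of R) = (-0.1294,-0.4830,-0.8660)
R[0][1] = -0.1294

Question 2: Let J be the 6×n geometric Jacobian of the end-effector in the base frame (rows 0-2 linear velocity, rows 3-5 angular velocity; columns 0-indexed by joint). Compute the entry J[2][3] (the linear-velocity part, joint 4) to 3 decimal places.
axis z_3 = (0.9659,-0.2588,0.0000); lever o_n−o_3 = (5.8209,6.2692,-0.9019)
cross product → J_v[:, 3] = (0.2334,0.8712,7.5622)
J_ω[:, 3] = z_3
entry J[2][3] = 7.5622

7.562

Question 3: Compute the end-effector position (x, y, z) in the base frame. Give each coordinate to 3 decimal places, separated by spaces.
3.357 4.269 3.098

after link 1: o_1 = (1.0000, 0.0000, 1.0000)
after link 2: o_2 = (-2.4641, -2.0000, 1.0000)
after link 3: o_3 = (-2.4641, -2.0000, 4.0000)
after link 4: o_4 = (2.2962, 0.3108, 2.0000)
after link 5: o_5 = (3.3568, 4.2692, 3.0981)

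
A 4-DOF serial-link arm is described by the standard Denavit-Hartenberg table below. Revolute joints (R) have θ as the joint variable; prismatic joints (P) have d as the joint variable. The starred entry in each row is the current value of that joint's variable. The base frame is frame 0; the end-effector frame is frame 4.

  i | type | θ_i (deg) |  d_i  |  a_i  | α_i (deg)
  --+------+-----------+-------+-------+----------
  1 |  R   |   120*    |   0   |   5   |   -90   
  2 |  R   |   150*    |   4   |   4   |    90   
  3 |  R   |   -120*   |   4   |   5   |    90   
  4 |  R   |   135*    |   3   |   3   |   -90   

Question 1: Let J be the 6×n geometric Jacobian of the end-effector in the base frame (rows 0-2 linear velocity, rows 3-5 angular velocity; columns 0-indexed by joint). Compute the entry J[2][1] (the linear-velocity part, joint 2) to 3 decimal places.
-3.093

axis z_1 = (-0.8660,-0.5000,0.0000); lever o_n−o_1 = (-4.1507,1.1752,-5.2825)
cross product → J_v[:, 1] = (2.6413,-4.5748,-3.0931)
J_ω[:, 1] = z_1
entry J[2][1] = -3.0931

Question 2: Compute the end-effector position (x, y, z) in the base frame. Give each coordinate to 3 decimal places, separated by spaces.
after link 1: o_1 = (-2.5000, 4.3301, 0.0000)
after link 2: o_2 = (-4.2321, -0.6699, -2.0000)
after link 3: o_3 = (-2.5646, 5.1022, -4.2141)
after link 4: o_4 = (-6.6507, 5.5053, -5.2825)

-6.651 5.505 -5.283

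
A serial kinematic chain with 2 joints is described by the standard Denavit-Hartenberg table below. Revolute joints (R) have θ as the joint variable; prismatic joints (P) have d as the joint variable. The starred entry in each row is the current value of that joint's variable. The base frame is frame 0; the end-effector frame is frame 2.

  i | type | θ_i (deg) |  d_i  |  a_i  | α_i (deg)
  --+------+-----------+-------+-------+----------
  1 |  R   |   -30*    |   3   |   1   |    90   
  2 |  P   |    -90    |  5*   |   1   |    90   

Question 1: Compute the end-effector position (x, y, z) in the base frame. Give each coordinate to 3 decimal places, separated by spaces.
after link 1: o_1 = (0.8660, -0.5000, 3.0000)
after link 2: o_2 = (-1.6340, -4.8301, 2.0000)

-1.634 -4.830 2.000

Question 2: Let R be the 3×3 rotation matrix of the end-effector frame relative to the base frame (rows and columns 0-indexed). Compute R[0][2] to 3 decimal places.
End-effector z-axis (col 2 of R) = (-0.8660,0.5000,-0.0000)
R[0][2] = -0.8660

-0.866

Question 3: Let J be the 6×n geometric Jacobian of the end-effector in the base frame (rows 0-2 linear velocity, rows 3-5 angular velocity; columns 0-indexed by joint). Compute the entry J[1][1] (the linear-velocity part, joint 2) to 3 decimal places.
-0.866

prismatic axis z_1 = (-0.5000,-0.8660,0.0000)
J_v[:, 1] = z_1; J_ω[:, 1] = (0,0,0)
entry J[1][1] = -0.8660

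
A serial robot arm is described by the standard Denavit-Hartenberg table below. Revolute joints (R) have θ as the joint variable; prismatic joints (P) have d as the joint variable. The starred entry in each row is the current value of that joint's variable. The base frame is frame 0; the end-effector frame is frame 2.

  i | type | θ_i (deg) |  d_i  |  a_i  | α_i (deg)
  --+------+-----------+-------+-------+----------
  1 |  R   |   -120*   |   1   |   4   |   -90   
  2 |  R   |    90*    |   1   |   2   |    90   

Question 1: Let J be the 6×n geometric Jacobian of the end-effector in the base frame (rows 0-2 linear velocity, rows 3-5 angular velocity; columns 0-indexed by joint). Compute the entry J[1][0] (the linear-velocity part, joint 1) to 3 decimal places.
-1.134

axis z_0 = ẑ; lever o_n−o_0 = (-1.1340,-3.9641,-1.0000)
cross product → J_v[:, 0] = (3.9641,-1.1340,0.0000)
J_ω[:, 0] = z_0
entry J[1][0] = -1.1340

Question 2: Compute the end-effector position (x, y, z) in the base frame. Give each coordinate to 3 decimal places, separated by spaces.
-1.134 -3.964 -1.000

after link 1: o_1 = (-2.0000, -3.4641, 1.0000)
after link 2: o_2 = (-1.1340, -3.9641, -1.0000)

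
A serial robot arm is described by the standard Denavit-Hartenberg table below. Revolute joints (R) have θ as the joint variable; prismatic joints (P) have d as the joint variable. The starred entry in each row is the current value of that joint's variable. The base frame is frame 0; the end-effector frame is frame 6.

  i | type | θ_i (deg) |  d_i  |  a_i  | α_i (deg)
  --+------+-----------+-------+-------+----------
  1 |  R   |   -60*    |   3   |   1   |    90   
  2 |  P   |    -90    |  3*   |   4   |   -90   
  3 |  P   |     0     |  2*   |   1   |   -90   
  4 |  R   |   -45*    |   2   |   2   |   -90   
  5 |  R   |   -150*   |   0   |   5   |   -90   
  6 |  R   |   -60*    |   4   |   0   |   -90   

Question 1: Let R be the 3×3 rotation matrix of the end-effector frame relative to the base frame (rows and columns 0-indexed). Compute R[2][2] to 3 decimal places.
End-effector z-axis (col 2 of R) = (0.2866,0.3696,0.8839)
R[2][2] = 0.8839

0.884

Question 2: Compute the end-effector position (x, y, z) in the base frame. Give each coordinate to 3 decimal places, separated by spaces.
5.682 0.086 -1.767

after link 1: o_1 = (0.5000, -0.8660, 3.0000)
after link 2: o_2 = (-2.0981, -2.3660, -1.0000)
after link 3: o_3 = (-1.0981, -4.0981, -2.0000)
after link 4: o_4 = (1.3411, -4.3228, -3.4142)
after link 5: o_5 = (1.9752, -0.4212, -0.3524)
after link 6: o_6 = (5.6823, 0.0861, -1.7666)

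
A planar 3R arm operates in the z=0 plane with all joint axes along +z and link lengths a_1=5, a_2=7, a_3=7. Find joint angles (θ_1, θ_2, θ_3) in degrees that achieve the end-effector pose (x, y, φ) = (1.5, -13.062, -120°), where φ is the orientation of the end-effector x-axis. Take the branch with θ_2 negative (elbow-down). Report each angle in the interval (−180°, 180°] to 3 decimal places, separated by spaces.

wrist centre = target − a_3·(cos φ, sin φ) = (5.0000, -6.9998)
cos θ_2 = (73.9975−5²−7²)/(2·5·7) = -0.0000; θ_2 = -90.0020° (elbow-down)
β = atan2(-6.9998,5.0000) = -54.4616°; ψ = atan2(-7.0000,4.9998) = -54.4637°
θ_1 = β − ψ = 0.0020°
θ_3 = φ − θ_1 − θ_2 = -30.0000° (wrapped to (-180°,180°])

0.002 -90.002 -30.000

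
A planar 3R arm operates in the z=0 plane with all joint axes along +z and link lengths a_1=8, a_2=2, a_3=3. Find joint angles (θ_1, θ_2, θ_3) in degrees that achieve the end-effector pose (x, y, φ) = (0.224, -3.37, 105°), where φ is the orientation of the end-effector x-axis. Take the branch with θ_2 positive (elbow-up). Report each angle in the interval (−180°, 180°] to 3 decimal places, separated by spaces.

wrist centre = target − a_3·(cos φ, sin φ) = (1.0005, -6.2678)
cos θ_2 = (40.2859−8²−2²)/(2·8·2) = -0.8661; θ_2 = 150.0044° (elbow-up)
β = atan2(-6.2678,1.0005) = -80.9310°; ψ = atan2(0.9999,6.2679) = 9.0636°
θ_1 = β − ψ = -89.9946°
θ_3 = φ − θ_1 − θ_2 = 44.9902° (wrapped to (-180°,180°])

-89.995 150.004 44.990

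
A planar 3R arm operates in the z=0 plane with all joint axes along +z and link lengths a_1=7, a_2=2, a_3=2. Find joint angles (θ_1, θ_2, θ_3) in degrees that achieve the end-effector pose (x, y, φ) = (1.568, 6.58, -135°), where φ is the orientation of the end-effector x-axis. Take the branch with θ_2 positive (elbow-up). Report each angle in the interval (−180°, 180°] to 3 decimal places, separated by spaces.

60.003 44.994 120.003

wrist centre = target − a_3·(cos φ, sin φ) = (2.9822, 7.9942)
cos θ_2 = (72.8010−7²−2²)/(2·7·2) = 0.7072; θ_2 = 44.9940° (elbow-up)
β = atan2(7.9942,2.9822) = 69.5421°; ψ = atan2(1.4141,8.4144) = 9.5396°
θ_1 = β − ψ = 60.0025°
θ_3 = φ − θ_1 − θ_2 = 120.0035° (wrapped to (-180°,180°])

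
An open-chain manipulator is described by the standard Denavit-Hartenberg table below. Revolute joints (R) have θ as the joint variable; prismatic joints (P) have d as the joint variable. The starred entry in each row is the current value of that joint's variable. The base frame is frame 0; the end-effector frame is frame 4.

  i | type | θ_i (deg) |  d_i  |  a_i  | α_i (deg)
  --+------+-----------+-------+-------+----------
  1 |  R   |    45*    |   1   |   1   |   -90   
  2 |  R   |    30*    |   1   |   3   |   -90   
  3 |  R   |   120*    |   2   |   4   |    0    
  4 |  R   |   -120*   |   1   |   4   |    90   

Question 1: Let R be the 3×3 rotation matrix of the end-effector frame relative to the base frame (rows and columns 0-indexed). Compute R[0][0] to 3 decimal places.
0.612

End-effector x-axis (col 0 of R) = (0.6124,0.6124,-0.5000)
R[0][0] = 0.6124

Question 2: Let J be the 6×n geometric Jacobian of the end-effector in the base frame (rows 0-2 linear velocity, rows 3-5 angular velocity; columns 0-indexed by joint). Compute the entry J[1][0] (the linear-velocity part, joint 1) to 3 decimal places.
axis z_0 = ẑ; lever o_n−o_0 = (4.4507,0.9659,-4.0981)
cross product → J_v[:, 0] = (-0.9659,4.4507,0.0000)
J_ω[:, 0] = z_0
entry J[1][0] = 4.4507

4.451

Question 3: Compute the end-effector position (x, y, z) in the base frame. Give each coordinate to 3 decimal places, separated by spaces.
after link 1: o_1 = (0.7071, 0.7071, 1.0000)
after link 2: o_2 = (1.8371, 3.2513, -0.5000)
after link 3: o_3 = (2.3548, -1.1300, -1.2321)
after link 4: o_4 = (4.4507, 0.9659, -4.0981)

4.451 0.966 -4.098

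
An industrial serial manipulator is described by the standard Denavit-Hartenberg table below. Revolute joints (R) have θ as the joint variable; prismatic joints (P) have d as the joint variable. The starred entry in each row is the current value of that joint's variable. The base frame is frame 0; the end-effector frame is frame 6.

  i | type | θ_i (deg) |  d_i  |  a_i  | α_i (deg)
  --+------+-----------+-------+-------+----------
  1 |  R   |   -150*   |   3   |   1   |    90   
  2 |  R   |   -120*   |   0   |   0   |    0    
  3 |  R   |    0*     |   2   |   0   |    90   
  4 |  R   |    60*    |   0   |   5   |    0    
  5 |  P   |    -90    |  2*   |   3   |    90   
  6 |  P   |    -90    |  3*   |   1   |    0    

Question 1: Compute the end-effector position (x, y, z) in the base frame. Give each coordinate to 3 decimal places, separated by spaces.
0.326 2.766 0.384

after link 1: o_1 = (-0.8660, -0.5000, 3.0000)
after link 2: o_2 = (-0.8660, -0.5000, 3.0000)
after link 3: o_3 = (-1.8660, 1.2321, 3.0000)
after link 4: o_4 = (-2.9486, 5.6071, 0.8349)
after link 5: o_5 = (0.4264, 5.8236, -0.4151)
after link 6: o_6 = (0.3260, 2.7655, 0.3840)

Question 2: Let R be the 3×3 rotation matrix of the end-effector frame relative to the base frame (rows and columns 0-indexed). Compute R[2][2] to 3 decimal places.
End-effector z-axis (col 2 of R) = (0.2165,-0.8750,0.4330)
R[2][2] = 0.4330

0.433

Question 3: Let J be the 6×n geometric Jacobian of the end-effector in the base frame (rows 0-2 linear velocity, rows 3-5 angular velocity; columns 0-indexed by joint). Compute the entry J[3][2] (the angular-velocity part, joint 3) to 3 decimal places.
axis z_2 = (-0.5000,0.8660,0.0000); lever o_n−o_2 = (1.1920,3.2655,-2.6160)
cross product → J_v[:, 2] = (-2.2655,-1.3080,-2.6651)
J_ω[:, 2] = z_2
entry J[3][2] = -0.5000

-0.500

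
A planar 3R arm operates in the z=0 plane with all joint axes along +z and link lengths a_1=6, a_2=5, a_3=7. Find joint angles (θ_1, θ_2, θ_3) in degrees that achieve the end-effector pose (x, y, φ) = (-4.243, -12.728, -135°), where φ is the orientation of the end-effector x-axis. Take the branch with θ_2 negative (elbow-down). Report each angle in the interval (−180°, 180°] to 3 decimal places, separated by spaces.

wrist centre = target − a_3·(cos φ, sin φ) = (0.7067, -7.7783)
cos θ_2 = (61.0007−6²−5²)/(2·6·5) = 0.0000; θ_2 = -89.9993° (elbow-down)
β = atan2(-7.7783,0.7067) = -84.8082°; ψ = atan2(-5.0000,6.0001) = -39.8053°
θ_1 = β − ψ = -45.0030°
θ_3 = φ − θ_1 − θ_2 = 0.0023° (wrapped to (-180°,180°])

-45.003 -89.999 0.002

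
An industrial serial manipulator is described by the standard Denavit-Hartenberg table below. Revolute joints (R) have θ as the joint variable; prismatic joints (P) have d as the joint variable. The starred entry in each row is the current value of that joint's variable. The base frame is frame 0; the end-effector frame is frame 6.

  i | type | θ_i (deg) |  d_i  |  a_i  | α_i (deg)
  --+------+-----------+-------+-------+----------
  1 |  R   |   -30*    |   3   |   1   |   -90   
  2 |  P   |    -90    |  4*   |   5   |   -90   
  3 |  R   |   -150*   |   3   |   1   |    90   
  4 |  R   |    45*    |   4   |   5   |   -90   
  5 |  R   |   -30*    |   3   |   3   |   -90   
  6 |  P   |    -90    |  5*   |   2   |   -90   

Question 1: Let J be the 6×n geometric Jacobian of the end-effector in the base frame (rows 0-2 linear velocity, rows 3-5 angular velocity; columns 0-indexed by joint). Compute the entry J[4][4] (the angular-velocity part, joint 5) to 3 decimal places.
axis z_4 = (0.4356,-0.6597,0.6124); lever o_n−o_4 = (7.4266,-1.4176,1.3550)
cross product → J_v[:, 4] = (-0.0259,3.9576,4.2821)
J_ω[:, 4] = z_4
entry J[4][4] = -0.6597

-0.660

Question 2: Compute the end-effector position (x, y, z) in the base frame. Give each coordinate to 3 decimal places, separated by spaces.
15.354 -2.757 3.427

after link 1: o_1 = (0.8660, -0.5000, 3.0000)
after link 2: o_2 = (2.8660, 2.9641, 8.0000)
after link 3: o_3 = (5.7141, 1.8971, 7.1340)
after link 4: o_4 = (7.9278, -1.3397, 2.0721)
after link 5: o_5 = (10.6353, -4.5670, 1.5682)
after link 6: o_6 = (15.3544, -2.7573, 3.4271)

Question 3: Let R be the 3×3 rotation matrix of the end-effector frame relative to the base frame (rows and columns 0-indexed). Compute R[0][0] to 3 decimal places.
0.436

End-effector x-axis (col 0 of R) = (0.4356,-0.6597,0.6124)
R[0][0] = 0.4356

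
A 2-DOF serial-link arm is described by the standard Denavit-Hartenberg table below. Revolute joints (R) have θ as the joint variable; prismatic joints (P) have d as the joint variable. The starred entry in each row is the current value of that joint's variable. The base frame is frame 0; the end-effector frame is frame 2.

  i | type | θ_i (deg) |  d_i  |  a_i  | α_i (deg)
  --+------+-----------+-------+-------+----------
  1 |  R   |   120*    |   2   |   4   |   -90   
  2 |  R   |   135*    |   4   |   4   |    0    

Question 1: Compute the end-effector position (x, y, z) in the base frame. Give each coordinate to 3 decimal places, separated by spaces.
-4.050 -0.985 -0.828

after link 1: o_1 = (-2.0000, 3.4641, 2.0000)
after link 2: o_2 = (-4.0499, -0.9854, -0.8284)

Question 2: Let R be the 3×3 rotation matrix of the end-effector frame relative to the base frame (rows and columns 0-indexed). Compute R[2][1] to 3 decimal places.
0.707

End-effector y-axis (col 1 of R) = (0.3536,-0.6124,0.7071)
R[2][1] = 0.7071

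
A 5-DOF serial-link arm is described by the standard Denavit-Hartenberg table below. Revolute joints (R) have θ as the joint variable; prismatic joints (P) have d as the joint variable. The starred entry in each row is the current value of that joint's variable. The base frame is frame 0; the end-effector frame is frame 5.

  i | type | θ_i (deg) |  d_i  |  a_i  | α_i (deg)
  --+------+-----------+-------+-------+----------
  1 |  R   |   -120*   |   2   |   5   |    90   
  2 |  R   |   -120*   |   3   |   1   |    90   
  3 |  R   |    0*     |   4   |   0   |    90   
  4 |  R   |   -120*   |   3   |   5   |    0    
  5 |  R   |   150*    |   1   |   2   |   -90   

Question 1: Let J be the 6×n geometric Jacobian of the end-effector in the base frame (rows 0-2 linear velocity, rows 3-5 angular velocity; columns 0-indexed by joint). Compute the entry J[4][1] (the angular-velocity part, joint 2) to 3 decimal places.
axis z_1 = (-0.8660,0.5000,0.0000); lever o_n−o_1 = (1.2141,0.1029,0.1340)
cross product → J_v[:, 1] = (0.0670,0.1160,-0.6962)
J_ω[:, 1] = z_1
entry J[4][1] = 0.5000

0.500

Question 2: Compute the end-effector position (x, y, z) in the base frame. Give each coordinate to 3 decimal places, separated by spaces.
-1.286 -4.227 2.134

after link 1: o_1 = (-2.5000, -4.3301, 2.0000)
after link 2: o_2 = (-4.8481, -2.3971, 1.1340)
after link 3: o_3 = (-3.1160, 0.6029, 3.1340)
after link 4: o_4 = (-3.0179, -5.2272, 3.1340)
after link 5: o_5 = (-1.2859, -4.2272, 2.1340)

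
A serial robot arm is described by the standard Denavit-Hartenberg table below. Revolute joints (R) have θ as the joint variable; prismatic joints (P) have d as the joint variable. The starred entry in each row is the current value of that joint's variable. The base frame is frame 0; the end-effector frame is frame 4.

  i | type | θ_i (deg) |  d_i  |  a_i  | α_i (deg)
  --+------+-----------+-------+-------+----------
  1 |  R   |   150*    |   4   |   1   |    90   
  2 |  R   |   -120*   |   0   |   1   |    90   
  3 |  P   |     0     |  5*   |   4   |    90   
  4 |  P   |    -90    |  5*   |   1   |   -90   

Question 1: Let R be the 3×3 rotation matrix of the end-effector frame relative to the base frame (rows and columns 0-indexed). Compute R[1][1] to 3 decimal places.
End-effector y-axis (col 1 of R) = (0.5000,0.8660,-0.0000)
R[1][1] = 0.8660

0.866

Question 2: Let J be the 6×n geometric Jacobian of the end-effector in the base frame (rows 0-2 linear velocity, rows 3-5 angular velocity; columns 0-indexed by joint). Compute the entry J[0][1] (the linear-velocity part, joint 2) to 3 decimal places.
-2.018

axis z_1 = (0.5000,0.8660,0.0000); lever o_n−o_1 = (2.6651,-7.3122,-2.3301)
cross product → J_v[:, 1] = (-2.0179,1.1651,-5.9641)
J_ω[:, 1] = z_1
entry J[0][1] = -2.0179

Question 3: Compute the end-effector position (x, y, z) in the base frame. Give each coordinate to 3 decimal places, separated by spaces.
1.799 -6.812 1.670

after link 1: o_1 = (-0.8660, 0.5000, 4.0000)
after link 2: o_2 = (-0.4330, 0.2500, 3.1340)
after link 3: o_3 = (5.0490, -2.9151, 2.1699)
after link 4: o_4 = (1.7990, -6.8122, 1.6699)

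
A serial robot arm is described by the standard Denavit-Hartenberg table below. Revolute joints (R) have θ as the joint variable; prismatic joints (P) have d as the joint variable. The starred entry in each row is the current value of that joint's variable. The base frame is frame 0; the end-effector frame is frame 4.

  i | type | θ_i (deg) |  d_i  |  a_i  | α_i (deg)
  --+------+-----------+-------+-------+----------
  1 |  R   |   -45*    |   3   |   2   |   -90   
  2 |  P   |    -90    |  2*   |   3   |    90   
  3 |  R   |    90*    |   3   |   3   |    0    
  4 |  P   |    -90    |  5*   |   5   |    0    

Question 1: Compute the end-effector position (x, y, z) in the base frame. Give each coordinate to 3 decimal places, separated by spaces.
after link 1: o_1 = (1.4142, -1.4142, 3.0000)
after link 2: o_2 = (2.8284, -0.0000, 6.0000)
after link 3: o_3 = (2.8284, 4.2426, 6.0000)
after link 4: o_4 = (-0.7071, 7.7782, 11.0000)

-0.707 7.778 11.000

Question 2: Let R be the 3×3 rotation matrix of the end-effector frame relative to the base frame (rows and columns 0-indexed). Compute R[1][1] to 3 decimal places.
End-effector y-axis (col 1 of R) = (0.7071,0.7071,0.0000)
R[1][1] = 0.7071

0.707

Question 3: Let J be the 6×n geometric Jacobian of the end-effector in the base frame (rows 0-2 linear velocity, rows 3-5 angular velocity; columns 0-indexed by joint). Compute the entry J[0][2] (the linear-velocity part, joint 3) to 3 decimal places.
axis z_2 = (-0.7071,0.7071,0.0000); lever o_n−o_2 = (-3.5355,7.7782,5.0000)
cross product → J_v[:, 2] = (3.5355,3.5355,-3.0000)
J_ω[:, 2] = z_2
entry J[0][2] = 3.5355

3.536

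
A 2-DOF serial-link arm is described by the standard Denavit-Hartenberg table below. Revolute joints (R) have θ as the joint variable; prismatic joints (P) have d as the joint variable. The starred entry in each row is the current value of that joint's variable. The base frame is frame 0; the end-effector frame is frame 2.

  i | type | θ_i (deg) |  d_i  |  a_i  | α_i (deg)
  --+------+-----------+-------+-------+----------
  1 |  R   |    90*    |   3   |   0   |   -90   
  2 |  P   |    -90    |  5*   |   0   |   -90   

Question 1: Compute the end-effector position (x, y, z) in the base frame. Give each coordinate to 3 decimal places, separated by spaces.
after link 1: o_1 = (0.0000, 0.0000, 3.0000)
after link 2: o_2 = (-5.0000, 0.0000, 3.0000)

-5.000 0.000 3.000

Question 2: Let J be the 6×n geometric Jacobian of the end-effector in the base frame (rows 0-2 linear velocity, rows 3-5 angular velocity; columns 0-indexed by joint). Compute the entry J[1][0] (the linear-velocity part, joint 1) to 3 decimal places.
-5.000

axis z_0 = ẑ; lever o_n−o_0 = (-5.0000,0.0000,3.0000)
cross product → J_v[:, 0] = (-0.0000,-5.0000,0.0000)
J_ω[:, 0] = z_0
entry J[1][0] = -5.0000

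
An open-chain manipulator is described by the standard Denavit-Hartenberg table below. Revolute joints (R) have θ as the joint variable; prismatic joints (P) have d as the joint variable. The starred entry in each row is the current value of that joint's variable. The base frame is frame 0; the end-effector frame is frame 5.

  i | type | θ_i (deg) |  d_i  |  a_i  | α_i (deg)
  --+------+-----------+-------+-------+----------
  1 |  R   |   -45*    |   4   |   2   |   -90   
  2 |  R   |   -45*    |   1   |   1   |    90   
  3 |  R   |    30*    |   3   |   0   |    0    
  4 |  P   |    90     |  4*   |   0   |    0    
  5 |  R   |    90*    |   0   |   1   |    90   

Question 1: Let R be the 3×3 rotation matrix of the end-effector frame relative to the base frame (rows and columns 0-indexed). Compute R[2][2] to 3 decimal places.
End-effector z-axis (col 2 of R) = (0.3624,0.8624,-0.3536)
R[2][2] = -0.3536

-0.354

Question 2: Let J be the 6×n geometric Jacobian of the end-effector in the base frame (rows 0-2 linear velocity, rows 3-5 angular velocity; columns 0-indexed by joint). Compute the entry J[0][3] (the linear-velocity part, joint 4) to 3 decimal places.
-0.500

prismatic axis z_3 = (-0.5000,0.5000,0.7071)
J_v[:, 3] = z_3; J_ω[:, 3] = (0,0,0)
entry J[0][3] = -0.5000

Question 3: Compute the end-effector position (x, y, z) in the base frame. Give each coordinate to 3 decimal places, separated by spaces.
after link 1: o_1 = (1.4142, -1.4142, 4.0000)
after link 2: o_2 = (2.6213, -1.2071, 4.7071)
after link 3: o_3 = (1.1213, 0.2929, 6.8284)
after link 4: o_4 = (-0.8787, 2.2929, 9.6569)
after link 5: o_5 = (-1.6652, 2.3724, 9.0445)

-1.665 2.372 9.044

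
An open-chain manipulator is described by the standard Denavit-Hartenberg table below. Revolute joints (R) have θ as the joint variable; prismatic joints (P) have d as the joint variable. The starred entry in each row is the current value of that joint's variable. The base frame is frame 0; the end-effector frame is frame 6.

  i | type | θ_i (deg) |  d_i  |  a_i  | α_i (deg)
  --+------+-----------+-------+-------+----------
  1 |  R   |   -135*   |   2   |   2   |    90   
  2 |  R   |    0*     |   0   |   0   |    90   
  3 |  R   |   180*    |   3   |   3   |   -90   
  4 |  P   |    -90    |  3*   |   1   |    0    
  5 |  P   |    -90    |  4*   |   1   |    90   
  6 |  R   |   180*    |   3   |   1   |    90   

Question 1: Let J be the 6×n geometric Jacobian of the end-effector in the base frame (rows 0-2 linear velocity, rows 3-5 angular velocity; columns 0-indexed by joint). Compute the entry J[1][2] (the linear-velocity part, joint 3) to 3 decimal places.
axis z_2 = (-0.0000,0.0000,-1.0000); lever o_n−o_2 = (7.0711,-2.8284,-1.0000)
cross product → J_v[:, 2] = (-2.8284,-7.0711,-0.0000)
J_ω[:, 2] = z_2
entry J[1][2] = -7.0711

-7.071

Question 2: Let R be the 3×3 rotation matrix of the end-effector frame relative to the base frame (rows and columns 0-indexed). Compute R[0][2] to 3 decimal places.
0.707

End-effector z-axis (col 2 of R) = (0.7071,-0.7071,-0.0000)
R[0][2] = 0.7071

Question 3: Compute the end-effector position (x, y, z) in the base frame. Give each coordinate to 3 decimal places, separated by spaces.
after link 1: o_1 = (-1.4142, -1.4142, 2.0000)
after link 2: o_2 = (-1.4142, -1.4142, 2.0000)
after link 3: o_3 = (0.7071, 0.7071, -1.0000)
after link 4: o_4 = (2.8284, -1.4142, -2.0000)
after link 5: o_5 = (4.9497, -4.9497, -2.0000)
after link 6: o_6 = (5.6569, -4.2426, 1.0000)

5.657 -4.243 1.000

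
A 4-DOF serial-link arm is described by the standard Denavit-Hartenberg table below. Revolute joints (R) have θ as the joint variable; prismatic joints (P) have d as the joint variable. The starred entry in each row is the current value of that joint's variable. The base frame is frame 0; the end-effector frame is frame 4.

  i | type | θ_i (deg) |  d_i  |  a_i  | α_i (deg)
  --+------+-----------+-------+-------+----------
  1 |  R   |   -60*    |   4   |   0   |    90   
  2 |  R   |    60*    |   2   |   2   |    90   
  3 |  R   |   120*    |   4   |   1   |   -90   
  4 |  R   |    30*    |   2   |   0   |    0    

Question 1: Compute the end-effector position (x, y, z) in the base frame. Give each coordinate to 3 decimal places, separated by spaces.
after link 1: o_1 = (0.0000, 0.0000, 4.0000)
after link 2: o_2 = (-1.2321, -1.8660, 5.7321)
after link 3: o_3 = (-0.3750, -5.0825, 3.2990)
after link 4: o_4 = (0.0580, -3.8325, 1.7990)

0.058 -3.833 1.799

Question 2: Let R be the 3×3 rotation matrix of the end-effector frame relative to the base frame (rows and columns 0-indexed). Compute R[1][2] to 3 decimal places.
0.625

End-effector z-axis (col 2 of R) = (0.2165,0.6250,-0.7500)
R[1][2] = 0.6250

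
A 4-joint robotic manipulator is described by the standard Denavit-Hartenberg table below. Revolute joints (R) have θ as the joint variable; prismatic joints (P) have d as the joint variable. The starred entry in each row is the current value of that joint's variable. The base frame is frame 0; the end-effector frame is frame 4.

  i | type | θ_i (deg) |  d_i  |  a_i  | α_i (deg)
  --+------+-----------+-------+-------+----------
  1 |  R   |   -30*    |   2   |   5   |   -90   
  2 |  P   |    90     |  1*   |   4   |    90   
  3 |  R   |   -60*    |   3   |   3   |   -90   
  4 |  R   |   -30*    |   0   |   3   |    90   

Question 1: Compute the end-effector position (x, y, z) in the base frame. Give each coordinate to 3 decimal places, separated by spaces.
after link 1: o_1 = (4.3301, -2.5000, 2.0000)
after link 2: o_2 = (4.8301, -1.6340, -2.0000)
after link 3: o_3 = (6.1292, -5.3840, -3.5000)
after link 4: o_4 = (6.3032, -8.0825, -4.7990)

6.303 -8.083 -4.799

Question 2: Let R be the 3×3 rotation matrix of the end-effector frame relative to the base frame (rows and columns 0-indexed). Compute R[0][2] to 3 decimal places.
End-effector z-axis (col 2 of R) = (0.9665,-0.0580,0.2500)
R[0][2] = 0.9665

0.967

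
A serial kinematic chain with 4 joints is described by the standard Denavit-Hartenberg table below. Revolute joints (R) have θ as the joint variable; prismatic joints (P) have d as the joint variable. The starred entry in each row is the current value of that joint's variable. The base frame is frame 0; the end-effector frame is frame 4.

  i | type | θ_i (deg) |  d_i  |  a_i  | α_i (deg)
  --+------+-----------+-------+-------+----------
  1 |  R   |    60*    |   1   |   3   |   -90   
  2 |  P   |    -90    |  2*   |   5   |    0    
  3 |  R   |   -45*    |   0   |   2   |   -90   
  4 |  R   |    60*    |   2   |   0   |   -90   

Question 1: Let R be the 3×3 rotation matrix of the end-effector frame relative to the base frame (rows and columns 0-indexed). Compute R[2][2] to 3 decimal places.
-0.612

End-effector z-axis (col 2 of R) = (0.7392,0.2803,-0.6124)
R[2][2] = -0.6124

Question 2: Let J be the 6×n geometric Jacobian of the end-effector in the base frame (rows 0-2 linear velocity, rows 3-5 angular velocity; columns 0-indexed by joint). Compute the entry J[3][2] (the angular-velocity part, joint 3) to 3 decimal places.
-0.866

axis z_2 = (-0.8660,0.5000,0.0000); lever o_n−o_2 = (0.0000,0.0000,2.8284)
cross product → J_v[:, 2] = (1.4142,2.4495,-0.0000)
J_ω[:, 2] = z_2
entry J[3][2] = -0.8660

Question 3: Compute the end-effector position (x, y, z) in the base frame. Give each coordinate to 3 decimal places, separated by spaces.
-0.232 3.598 8.828

after link 1: o_1 = (1.5000, 2.5981, 1.0000)
after link 2: o_2 = (-0.2321, 3.5981, 6.0000)
after link 3: o_3 = (-0.9392, 2.3733, 7.4142)
after link 4: o_4 = (-0.2321, 3.5981, 8.8284)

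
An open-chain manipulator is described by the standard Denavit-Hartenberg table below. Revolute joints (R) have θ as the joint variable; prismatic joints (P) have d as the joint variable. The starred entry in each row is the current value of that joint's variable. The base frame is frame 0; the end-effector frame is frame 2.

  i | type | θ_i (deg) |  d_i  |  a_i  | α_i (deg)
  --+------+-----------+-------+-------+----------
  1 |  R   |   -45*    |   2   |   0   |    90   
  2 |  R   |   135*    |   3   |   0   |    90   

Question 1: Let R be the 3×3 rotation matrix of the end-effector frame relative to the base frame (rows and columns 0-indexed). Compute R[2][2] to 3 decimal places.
End-effector z-axis (col 2 of R) = (0.5000,-0.5000,0.7071)
R[2][2] = 0.7071

0.707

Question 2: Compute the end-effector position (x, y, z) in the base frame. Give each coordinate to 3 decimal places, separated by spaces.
after link 1: o_1 = (0.0000, 0.0000, 2.0000)
after link 2: o_2 = (-2.1213, -2.1213, 2.0000)

-2.121 -2.121 2.000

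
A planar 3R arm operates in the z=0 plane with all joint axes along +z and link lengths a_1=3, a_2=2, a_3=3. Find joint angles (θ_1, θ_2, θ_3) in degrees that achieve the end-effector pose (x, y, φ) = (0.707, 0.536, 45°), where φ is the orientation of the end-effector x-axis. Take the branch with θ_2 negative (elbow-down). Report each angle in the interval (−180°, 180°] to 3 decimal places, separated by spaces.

-90.011 -135.008 -89.981

wrist centre = target − a_3·(cos φ, sin φ) = (-1.4143, -1.5853)
cos θ_2 = (4.5135−3²−2²)/(2·3·2) = -0.7072; θ_2 = -135.0079° (elbow-down)
β = atan2(-1.5853,-1.4143) = -131.7373°; ψ = atan2(-1.4140,1.5856) = -41.7263°
θ_1 = β − ψ = -90.0109°
θ_3 = φ − θ_1 − θ_2 = -89.9811° (wrapped to (-180°,180°])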